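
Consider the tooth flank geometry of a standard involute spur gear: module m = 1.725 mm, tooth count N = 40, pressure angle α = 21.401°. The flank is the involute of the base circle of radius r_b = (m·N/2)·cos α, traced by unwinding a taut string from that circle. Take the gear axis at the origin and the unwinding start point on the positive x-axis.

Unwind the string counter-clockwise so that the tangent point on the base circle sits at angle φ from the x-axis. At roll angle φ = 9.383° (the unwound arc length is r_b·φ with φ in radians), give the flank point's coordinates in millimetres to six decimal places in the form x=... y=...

pitch radius r_p = m·N/2 = 1.725·40/2 = 34.500000
base radius r_b = r_p·cos α = 34.500000·cos 21.401° = 32.121206
roll angle φ = 9.383° = 0.16376424 rad
x = r_b·(cos φ + φ·sin φ) = 32.121206·(0.98662058 + 0.16376424·0.16303323) = 32.549047
y = r_b·(sin φ − φ·cos φ) = 32.121206·(0.16303323 − 0.16376424·0.98662058) = 0.046899

x=32.549047 y=0.046899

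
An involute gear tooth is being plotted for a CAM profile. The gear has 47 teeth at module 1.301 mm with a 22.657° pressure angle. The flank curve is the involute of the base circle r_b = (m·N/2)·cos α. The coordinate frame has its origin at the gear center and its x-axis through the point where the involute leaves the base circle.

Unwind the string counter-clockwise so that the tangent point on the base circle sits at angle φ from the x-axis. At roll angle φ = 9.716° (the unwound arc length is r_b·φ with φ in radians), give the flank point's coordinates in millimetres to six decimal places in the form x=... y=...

pitch radius r_p = m·N/2 = 1.301·47/2 = 30.573500
base radius r_b = r_p·cos α = 30.573500·cos 22.657° = 28.214065
roll angle φ = 9.716° = 0.16957619 rad
x = r_b·(cos φ + φ·sin φ) = 28.214065·(0.98565638 + 0.16957619·0.16876463) = 28.616816
y = r_b·(sin φ − φ·cos φ) = 28.214065·(0.16876463 − 0.16957619·0.98565638) = 0.045729

x=28.616816 y=0.045729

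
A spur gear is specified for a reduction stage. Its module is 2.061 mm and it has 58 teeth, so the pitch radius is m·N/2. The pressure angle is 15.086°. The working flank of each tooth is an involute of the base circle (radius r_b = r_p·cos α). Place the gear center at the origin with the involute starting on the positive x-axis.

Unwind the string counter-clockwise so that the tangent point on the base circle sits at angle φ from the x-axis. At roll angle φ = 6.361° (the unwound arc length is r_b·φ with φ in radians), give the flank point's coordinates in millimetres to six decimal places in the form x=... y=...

x=58.063689 y=0.026290

pitch radius r_p = m·N/2 = 2.061·58/2 = 59.769000
base radius r_b = r_p·cos α = 59.769000·cos 15.086° = 57.709136
roll angle φ = 6.361° = 0.11102039 rad
x = r_b·(cos φ + φ·sin φ) = 57.709136·(0.99384356 + 0.11102039·0.11079247) = 58.063689
y = r_b·(sin φ − φ·cos φ) = 57.709136·(0.11079247 − 0.11102039·0.99384356) = 0.026290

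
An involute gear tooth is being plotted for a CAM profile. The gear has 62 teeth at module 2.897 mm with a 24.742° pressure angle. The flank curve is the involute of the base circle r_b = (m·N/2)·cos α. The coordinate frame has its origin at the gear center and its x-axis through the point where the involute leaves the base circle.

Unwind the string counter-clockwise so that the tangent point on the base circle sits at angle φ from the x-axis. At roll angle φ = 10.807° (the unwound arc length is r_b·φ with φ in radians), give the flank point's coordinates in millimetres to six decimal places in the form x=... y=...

pitch radius r_p = m·N/2 = 2.897·62/2 = 89.807000
base radius r_b = r_p·cos α = 89.807000·cos 24.742° = 81.562863
roll angle φ = 10.807° = 0.18861773 rad
x = r_b·(cos φ + φ·sin φ) = 81.562863·(0.98226435 + 0.18861773·0.18750132) = 83.000851
y = r_b·(sin φ − φ·cos φ) = 81.562863·(0.18750132 − 0.18861773·0.98226435) = 0.181791

x=83.000851 y=0.181791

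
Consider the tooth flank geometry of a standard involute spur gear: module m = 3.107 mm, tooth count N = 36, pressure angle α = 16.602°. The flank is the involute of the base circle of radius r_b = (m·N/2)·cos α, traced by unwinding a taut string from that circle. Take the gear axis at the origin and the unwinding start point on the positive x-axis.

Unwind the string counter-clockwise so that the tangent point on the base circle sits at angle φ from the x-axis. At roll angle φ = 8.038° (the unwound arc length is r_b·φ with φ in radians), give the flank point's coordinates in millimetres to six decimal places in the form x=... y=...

x=54.119400 y=0.049229

pitch radius r_p = m·N/2 = 3.107·36/2 = 55.926000
base radius r_b = r_p·cos α = 55.926000·cos 16.602° = 53.594591
roll angle φ = 8.038° = 0.14028957 rad
x = r_b·(cos φ + φ·sin φ) = 53.594591·(0.99017555 + 0.14028957·0.13982984) = 54.119400
y = r_b·(sin φ − φ·cos φ) = 53.594591·(0.13982984 − 0.14028957·0.99017555) = 0.049229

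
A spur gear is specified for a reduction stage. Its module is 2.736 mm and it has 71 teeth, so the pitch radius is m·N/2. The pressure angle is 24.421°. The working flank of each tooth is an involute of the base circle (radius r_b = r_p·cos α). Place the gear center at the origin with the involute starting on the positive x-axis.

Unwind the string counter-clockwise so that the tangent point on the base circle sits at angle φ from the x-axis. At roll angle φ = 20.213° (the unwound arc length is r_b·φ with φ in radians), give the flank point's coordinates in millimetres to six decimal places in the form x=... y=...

pitch radius r_p = m·N/2 = 2.736·71/2 = 97.128000
base radius r_b = r_p·cos α = 97.128000·cos 24.421° = 88.438170
roll angle φ = 20.213° = 0.35278340 rad
x = r_b·(cos φ + φ·sin φ) = 88.438170·(0.93841465 + 0.35278340·0.34551113) = 93.771456
y = r_b·(sin φ − φ·cos φ) = 88.438170·(0.34551113 − 0.35278340·0.93841465) = 1.278287

x=93.771456 y=1.278287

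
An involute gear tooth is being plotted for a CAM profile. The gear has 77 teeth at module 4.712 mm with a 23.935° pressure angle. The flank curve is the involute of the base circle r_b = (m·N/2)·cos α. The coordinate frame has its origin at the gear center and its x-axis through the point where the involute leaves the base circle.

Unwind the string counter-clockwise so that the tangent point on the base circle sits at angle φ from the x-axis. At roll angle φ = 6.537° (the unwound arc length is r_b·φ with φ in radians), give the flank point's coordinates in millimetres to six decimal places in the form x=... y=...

pitch radius r_p = m·N/2 = 4.712·77/2 = 181.412000
base radius r_b = r_p·cos α = 181.412000·cos 23.935° = 165.811710
roll angle φ = 6.537° = 0.11409217 rad
x = r_b·(cos φ + φ·sin φ) = 165.811710·(0.99349855 + 0.11409217·0.11384481) = 166.887389
y = r_b·(sin φ − φ·cos φ) = 165.811710·(0.11384481 − 0.11409217·0.99349855) = 0.081978

x=166.887389 y=0.081978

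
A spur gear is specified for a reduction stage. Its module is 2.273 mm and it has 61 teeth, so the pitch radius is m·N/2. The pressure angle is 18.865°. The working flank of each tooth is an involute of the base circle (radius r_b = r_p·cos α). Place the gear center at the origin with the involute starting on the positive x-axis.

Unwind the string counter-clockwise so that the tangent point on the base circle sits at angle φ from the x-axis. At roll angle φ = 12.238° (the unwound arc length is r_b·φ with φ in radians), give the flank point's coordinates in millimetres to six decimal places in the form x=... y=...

x=67.081930 y=0.212119

pitch radius r_p = m·N/2 = 2.273·61/2 = 69.326500
base radius r_b = r_p·cos α = 69.326500·cos 18.865° = 65.602492
roll angle φ = 12.238° = 0.21359339 rad
x = r_b·(cos φ + φ·sin φ) = 65.602492·(0.97727552 + 0.21359339·0.21197300) = 67.081930
y = r_b·(sin φ − φ·cos φ) = 65.602492·(0.21197300 − 0.21359339·0.97727552) = 0.212119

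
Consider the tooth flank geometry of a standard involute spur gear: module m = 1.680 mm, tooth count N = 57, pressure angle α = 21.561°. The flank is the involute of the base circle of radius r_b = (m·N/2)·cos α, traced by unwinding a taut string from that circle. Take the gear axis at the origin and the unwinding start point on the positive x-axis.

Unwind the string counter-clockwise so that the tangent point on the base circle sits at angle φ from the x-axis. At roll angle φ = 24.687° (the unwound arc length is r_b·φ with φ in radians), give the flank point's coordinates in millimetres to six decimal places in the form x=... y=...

pitch radius r_p = m·N/2 = 1.680·57/2 = 47.880000
base radius r_b = r_p·cos α = 47.880000·cos 21.561° = 44.529685
roll angle φ = 24.687° = 0.43086943 rad
x = r_b·(cos φ + φ·sin φ) = 44.529685·(0.90860297 + 0.43086943·0.41766093) = 48.473247
y = r_b·(sin φ − φ·cos φ) = 44.529685·(0.41766093 − 0.43086943·0.90860297) = 1.165417

x=48.473247 y=1.165417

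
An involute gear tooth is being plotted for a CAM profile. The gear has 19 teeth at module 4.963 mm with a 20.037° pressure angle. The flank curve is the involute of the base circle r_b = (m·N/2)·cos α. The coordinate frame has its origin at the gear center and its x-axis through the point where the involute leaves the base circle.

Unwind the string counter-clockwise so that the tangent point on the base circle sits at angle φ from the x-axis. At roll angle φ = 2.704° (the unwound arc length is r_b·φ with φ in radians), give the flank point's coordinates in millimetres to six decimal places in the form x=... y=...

x=44.343975 y=0.001552

pitch radius r_p = m·N/2 = 4.963·19/2 = 47.148500
base radius r_b = r_p·cos α = 47.148500·cos 20.037° = 44.294675
roll angle φ = 2.704° = 0.04719370 rad
x = r_b·(cos φ + φ·sin φ) = 44.294675·(0.99888658 + 0.04719370·0.04717619) = 44.343975
y = r_b·(sin φ − φ·cos φ) = 44.294675·(0.04717619 − 0.04719370·0.99888658) = 0.001552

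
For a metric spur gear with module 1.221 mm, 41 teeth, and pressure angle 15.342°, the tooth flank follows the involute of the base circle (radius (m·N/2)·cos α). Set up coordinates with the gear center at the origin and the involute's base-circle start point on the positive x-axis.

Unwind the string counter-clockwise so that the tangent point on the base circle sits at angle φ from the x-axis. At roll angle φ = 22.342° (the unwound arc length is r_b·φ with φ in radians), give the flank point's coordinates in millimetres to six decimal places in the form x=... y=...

pitch radius r_p = m·N/2 = 1.221·41/2 = 25.030500
base radius r_b = r_p·cos α = 25.030500·cos 15.342° = 24.138506
roll angle φ = 22.342° = 0.38994146 rad
x = r_b·(cos φ + φ·sin φ) = 24.138506·(0.92493131 + 0.38994146·0.38013427) = 25.904514
y = r_b·(sin φ − φ·cos φ) = 24.138506·(0.38013427 − 0.38994146·0.92493131) = 0.469861

x=25.904514 y=0.469861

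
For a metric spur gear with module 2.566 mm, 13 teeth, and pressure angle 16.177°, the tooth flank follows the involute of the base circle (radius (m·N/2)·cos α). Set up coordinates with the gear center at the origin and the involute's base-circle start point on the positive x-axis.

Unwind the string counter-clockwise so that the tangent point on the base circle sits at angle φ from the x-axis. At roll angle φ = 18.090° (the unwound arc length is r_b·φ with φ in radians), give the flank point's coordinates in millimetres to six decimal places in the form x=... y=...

x=16.797229 y=0.166386

pitch radius r_p = m·N/2 = 2.566·13/2 = 16.679000
base radius r_b = r_p·cos α = 16.679000·cos 16.177° = 16.018605
roll angle φ = 18.090° = 0.31573006 rad
x = r_b·(cos φ + φ·sin φ) = 16.018605·(0.95056994 + 0.31573006·0.31051053) = 16.797229
y = r_b·(sin φ − φ·cos φ) = 16.018605·(0.31051053 − 0.31573006·0.95056994) = 0.166386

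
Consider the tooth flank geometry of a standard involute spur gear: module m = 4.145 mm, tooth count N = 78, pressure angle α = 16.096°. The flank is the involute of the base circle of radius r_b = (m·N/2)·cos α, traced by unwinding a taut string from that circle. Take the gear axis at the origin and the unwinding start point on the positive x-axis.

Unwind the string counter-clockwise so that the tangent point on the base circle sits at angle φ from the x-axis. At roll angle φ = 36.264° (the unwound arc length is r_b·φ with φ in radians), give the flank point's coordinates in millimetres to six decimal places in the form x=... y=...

x=183.380745 y=12.608430

pitch radius r_p = m·N/2 = 4.145·78/2 = 161.655000
base radius r_b = r_p·cos α = 161.655000·cos 16.096° = 155.317883
roll angle φ = 36.264° = 0.63292620 rad
x = r_b·(cos φ + φ·sin φ) = 155.317883·(0.80630010 + 0.63292620·0.59150668) = 183.380745
y = r_b·(sin φ − φ·cos φ) = 155.317883·(0.59150668 − 0.63292620·0.80630010) = 12.608430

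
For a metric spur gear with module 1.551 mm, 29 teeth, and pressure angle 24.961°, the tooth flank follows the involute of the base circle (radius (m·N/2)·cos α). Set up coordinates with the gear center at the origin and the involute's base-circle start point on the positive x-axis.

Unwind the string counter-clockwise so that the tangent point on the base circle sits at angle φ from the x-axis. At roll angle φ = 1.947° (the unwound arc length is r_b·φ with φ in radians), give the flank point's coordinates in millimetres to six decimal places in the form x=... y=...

x=20.400642 y=0.000267

pitch radius r_p = m·N/2 = 1.551·29/2 = 22.489500
base radius r_b = r_p·cos α = 22.489500·cos 24.961° = 20.388874
roll angle φ = 1.947° = 0.03398156 rad
x = r_b·(cos φ + φ·sin φ) = 20.388874·(0.99942268 + 0.03398156·0.03397502) = 20.400642
y = r_b·(sin φ − φ·cos φ) = 20.388874·(0.03397502 − 0.03398156·0.99942268) = 0.000267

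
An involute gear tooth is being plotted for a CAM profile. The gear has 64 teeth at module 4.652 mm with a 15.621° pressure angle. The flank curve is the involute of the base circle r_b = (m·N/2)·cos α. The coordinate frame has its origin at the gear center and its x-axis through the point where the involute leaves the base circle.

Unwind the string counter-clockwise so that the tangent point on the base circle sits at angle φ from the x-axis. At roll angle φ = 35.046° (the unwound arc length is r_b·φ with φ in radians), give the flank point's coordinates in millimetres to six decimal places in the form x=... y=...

pitch radius r_p = m·N/2 = 4.652·64/2 = 148.864000
base radius r_b = r_p·cos α = 148.864000·cos 15.621° = 143.365550
roll angle φ = 35.046° = 0.61166809 rad
x = r_b·(cos φ + φ·sin φ) = 143.365550·(0.81869128 + 0.61166809·0.57423391) = 167.727922
y = r_b·(sin φ − φ·cos φ) = 143.365550·(0.57423391 − 0.61166809·0.81869128) = 10.532576

x=167.727922 y=10.532576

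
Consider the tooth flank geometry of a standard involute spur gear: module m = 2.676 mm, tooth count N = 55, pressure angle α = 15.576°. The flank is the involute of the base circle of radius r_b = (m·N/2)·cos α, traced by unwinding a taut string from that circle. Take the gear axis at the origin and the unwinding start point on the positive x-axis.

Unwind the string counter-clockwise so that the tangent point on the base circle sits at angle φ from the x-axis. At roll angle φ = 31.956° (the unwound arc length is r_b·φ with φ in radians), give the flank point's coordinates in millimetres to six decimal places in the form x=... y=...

x=81.070201 y=3.973443

pitch radius r_p = m·N/2 = 2.676·55/2 = 73.590000
base radius r_b = r_p·cos α = 73.590000·cos 15.576° = 70.887417
roll angle φ = 31.956° = 0.55773742 rad
x = r_b·(cos φ + φ·sin φ) = 70.887417·(0.84845479 + 0.55773742·0.52926785) = 81.070201
y = r_b·(sin φ − φ·cos φ) = 70.887417·(0.52926785 − 0.55773742·0.84845479) = 3.973443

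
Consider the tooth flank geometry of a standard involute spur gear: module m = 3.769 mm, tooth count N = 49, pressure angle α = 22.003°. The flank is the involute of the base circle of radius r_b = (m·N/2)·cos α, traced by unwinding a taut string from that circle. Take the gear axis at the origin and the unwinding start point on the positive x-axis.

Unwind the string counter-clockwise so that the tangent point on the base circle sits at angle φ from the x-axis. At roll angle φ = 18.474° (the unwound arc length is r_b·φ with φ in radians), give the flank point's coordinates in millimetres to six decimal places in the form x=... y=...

x=89.950172 y=0.946718

pitch radius r_p = m·N/2 = 3.769·49/2 = 92.340500
base radius r_b = r_p·cos α = 92.340500·cos 22.003° = 85.614809
roll angle φ = 18.474° = 0.32243213 rad
x = r_b·(cos φ + φ·sin φ) = 85.614809·(0.94846755 + 0.32243213·0.31687429) = 89.950172
y = r_b·(sin φ − φ·cos φ) = 85.614809·(0.31687429 − 0.32243213·0.94846755) = 0.946718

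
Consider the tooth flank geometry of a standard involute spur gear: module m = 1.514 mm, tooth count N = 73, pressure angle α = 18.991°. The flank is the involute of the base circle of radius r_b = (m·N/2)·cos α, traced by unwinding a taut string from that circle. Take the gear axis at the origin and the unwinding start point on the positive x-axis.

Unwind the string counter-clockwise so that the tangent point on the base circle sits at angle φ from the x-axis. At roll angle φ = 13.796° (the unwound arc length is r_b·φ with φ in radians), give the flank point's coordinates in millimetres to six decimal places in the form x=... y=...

pitch radius r_p = m·N/2 = 1.514·73/2 = 55.261000
base radius r_b = r_p·cos α = 55.261000·cos 18.991° = 52.253127
roll angle φ = 13.796° = 0.24078562 rad
x = r_b·(cos φ + φ·sin φ) = 52.253127·(0.97115093 + 0.24078562·0.23846566) = 53.746001
y = r_b·(sin φ − φ·cos φ) = 52.253127·(0.23846566 − 0.24078562·0.97115093) = 0.241748

x=53.746001 y=0.241748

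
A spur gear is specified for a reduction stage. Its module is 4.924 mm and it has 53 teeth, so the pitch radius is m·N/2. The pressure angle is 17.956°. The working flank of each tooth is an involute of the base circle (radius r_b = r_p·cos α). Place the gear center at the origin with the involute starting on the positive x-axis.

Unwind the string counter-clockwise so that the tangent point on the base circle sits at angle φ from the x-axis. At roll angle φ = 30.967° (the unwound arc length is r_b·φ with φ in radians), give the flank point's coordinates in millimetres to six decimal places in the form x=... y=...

x=140.957953 y=6.343763

pitch radius r_p = m·N/2 = 4.924·53/2 = 130.486000
base radius r_b = r_p·cos α = 130.486000·cos 17.956° = 124.130489
roll angle φ = 30.967° = 0.54047611 rad
x = r_b·(cos φ + φ·sin φ) = 124.130489·(0.85746380 + 0.54047611·0.51454430) = 140.957953
y = r_b·(sin φ − φ·cos φ) = 124.130489·(0.51454430 − 0.54047611·0.85746380) = 6.343763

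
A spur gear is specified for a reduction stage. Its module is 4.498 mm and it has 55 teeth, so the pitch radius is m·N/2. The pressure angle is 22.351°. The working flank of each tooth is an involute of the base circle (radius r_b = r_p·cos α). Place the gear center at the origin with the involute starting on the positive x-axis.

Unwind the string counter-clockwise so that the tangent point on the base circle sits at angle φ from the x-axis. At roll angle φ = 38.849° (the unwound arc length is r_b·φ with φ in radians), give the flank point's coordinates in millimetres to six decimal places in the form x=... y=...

x=137.753482 y=11.349707

pitch radius r_p = m·N/2 = 4.498·55/2 = 123.695000
base radius r_b = r_p·cos α = 123.695000·cos 22.351° = 114.401991
roll angle φ = 38.849° = 0.67804296 rad
x = r_b·(cos φ + φ·sin φ) = 114.401991·(0.77880180 + 0.67804296·0.62727008) = 137.753482
y = r_b·(sin φ − φ·cos φ) = 114.401991·(0.62727008 − 0.67804296·0.77880180) = 11.349707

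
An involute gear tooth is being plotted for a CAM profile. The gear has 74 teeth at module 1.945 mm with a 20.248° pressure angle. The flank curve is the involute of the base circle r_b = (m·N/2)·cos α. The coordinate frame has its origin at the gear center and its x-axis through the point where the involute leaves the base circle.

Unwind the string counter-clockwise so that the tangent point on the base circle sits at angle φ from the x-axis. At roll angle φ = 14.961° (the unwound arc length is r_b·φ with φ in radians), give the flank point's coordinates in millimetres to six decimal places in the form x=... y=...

x=69.780504 y=0.397967

pitch radius r_p = m·N/2 = 1.945·74/2 = 71.965000
base radius r_b = r_p·cos α = 71.965000·cos 20.248° = 67.517809
roll angle φ = 14.961° = 0.26111871 rad
x = r_b·(cos φ + φ·sin φ) = 67.517809·(0.96610178 + 0.26111871·0.25816150) = 69.780504
y = r_b·(sin φ − φ·cos φ) = 67.517809·(0.25816150 − 0.26111871·0.96610178) = 0.397967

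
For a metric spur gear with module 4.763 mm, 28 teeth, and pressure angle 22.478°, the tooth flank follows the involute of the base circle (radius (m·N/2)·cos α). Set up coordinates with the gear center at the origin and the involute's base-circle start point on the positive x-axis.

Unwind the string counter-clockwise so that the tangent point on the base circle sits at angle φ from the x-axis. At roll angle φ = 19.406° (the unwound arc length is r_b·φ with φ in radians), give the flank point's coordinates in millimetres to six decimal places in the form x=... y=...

x=65.049404 y=0.788899

pitch radius r_p = m·N/2 = 4.763·28/2 = 66.682000
base radius r_b = r_p·cos α = 66.682000·cos 22.478° = 61.615929
roll angle φ = 19.406° = 0.33869859 rad
x = r_b·(cos φ + φ·sin φ) = 61.615929·(0.94318787 + 0.33869859·0.33225990) = 65.049404
y = r_b·(sin φ − φ·cos φ) = 61.615929·(0.33225990 − 0.33869859·0.94318787) = 0.788899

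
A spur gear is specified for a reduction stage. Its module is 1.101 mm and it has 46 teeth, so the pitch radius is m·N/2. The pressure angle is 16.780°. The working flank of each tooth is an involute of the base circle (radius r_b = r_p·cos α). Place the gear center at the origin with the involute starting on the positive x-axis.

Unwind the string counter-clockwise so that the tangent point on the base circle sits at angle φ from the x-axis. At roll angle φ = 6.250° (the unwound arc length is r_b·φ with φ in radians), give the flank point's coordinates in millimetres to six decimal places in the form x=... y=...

x=24.388572 y=0.010477

pitch radius r_p = m·N/2 = 1.101·46/2 = 25.323000
base radius r_b = r_p·cos α = 25.323000·cos 16.780° = 24.244755
roll angle φ = 6.250° = 0.10908308 rad
x = r_b·(cos φ + φ·sin φ) = 24.244755·(0.99405634 + 0.10908308·0.10886687) = 24.388572
y = r_b·(sin φ − φ·cos φ) = 24.244755·(0.10886687 − 0.10908308·0.99405634) = 0.010477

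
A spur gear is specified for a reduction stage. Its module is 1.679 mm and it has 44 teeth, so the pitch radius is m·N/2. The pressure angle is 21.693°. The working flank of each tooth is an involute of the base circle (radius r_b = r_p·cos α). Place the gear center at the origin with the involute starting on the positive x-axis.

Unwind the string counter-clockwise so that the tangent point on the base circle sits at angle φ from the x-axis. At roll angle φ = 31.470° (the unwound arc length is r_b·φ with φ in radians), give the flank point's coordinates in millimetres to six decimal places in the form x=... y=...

pitch radius r_p = m·N/2 = 1.679·44/2 = 36.938000
base radius r_b = r_p·cos α = 36.938000·cos 21.693° = 34.321967
roll angle φ = 31.470° = 0.54925512 rad
x = r_b·(cos φ + φ·sin φ) = 34.321967·(0.85291363 + 0.54925512·0.52205205) = 39.115146
y = r_b·(sin φ − φ·cos φ) = 34.321967·(0.52205205 − 0.54925512·0.85291363) = 1.839138

x=39.115146 y=1.839138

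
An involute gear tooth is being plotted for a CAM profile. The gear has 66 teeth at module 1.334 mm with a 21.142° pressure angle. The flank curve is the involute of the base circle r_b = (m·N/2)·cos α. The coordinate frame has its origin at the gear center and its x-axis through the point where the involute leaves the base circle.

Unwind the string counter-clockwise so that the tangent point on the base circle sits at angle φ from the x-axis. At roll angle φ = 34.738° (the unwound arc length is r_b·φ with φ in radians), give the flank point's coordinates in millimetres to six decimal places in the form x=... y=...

pitch radius r_p = m·N/2 = 1.334·66/2 = 44.022000
base radius r_b = r_p·cos α = 44.022000·cos 21.142° = 41.058852
roll angle φ = 34.738° = 0.60629248 rad
x = r_b·(cos φ + φ·sin φ) = 41.058852·(0.82176630 + 0.60629248·0.56982466) = 47.925810
y = r_b·(sin φ − φ·cos φ) = 41.058852·(0.56982466 − 0.60629248·0.82176630) = 2.939565

x=47.925810 y=2.939565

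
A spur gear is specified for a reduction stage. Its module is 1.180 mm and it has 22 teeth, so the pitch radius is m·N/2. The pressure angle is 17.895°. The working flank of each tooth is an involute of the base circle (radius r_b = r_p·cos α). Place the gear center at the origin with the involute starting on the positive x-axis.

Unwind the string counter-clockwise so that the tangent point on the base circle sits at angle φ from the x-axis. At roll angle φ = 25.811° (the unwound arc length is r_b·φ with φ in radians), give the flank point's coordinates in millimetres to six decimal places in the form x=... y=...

pitch radius r_p = m·N/2 = 1.180·22/2 = 12.980000
base radius r_b = r_p·cos α = 12.980000·cos 17.895° = 12.352043
roll angle φ = 25.811° = 0.45048693 rad
x = r_b·(cos φ + φ·sin φ) = 12.352043·(0.90023520 + 0.45048693·0.43540394) = 13.542521
y = r_b·(sin φ − φ·cos φ) = 12.352043·(0.43540394 − 0.45048693·0.90023520) = 0.368829

x=13.542521 y=0.368829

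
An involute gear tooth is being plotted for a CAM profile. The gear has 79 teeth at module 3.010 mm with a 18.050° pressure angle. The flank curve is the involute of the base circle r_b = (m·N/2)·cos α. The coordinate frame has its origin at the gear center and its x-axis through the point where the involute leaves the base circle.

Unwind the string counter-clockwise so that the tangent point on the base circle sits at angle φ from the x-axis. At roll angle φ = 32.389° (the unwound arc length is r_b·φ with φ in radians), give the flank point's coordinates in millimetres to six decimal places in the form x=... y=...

x=129.688230 y=6.591858

pitch radius r_p = m·N/2 = 3.010·79/2 = 118.895000
base radius r_b = r_p·cos α = 118.895000·cos 18.050° = 113.043759
roll angle φ = 32.389° = 0.56529469 rad
x = r_b·(cos φ + φ·sin φ) = 113.043759·(0.84443078 + 0.56529469·0.53566469) = 129.688230
y = r_b·(sin φ − φ·cos φ) = 113.043759·(0.53566469 − 0.56529469·0.84443078) = 6.591858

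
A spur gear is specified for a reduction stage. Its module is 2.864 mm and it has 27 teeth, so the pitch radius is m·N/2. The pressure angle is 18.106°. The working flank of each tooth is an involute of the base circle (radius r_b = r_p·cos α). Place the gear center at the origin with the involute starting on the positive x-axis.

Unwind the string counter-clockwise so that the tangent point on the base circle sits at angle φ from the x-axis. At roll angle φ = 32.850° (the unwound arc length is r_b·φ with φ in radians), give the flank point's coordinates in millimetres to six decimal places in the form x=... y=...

pitch radius r_p = m·N/2 = 2.864·27/2 = 38.664000
base radius r_b = r_p·cos α = 38.664000·cos 18.106° = 36.749482
roll angle φ = 32.850° = 0.57334066 rad
x = r_b·(cos φ + φ·sin φ) = 36.749482·(0.84009355 + 0.57334066·0.54244154) = 42.302231
y = r_b·(sin φ − φ·cos φ) = 36.749482·(0.54244154 − 0.57334066·0.84009355) = 2.233698

x=42.302231 y=2.233698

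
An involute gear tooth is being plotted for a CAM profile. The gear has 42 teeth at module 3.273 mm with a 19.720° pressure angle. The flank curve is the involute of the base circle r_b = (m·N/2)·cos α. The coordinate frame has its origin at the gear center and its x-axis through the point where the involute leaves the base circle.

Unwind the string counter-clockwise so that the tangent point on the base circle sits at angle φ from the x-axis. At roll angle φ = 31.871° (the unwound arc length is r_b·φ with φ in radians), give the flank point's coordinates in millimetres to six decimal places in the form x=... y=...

x=73.950887 y=3.598470

pitch radius r_p = m·N/2 = 3.273·42/2 = 68.733000
base radius r_b = r_p·cos α = 68.733000·cos 19.720° = 64.702003
roll angle φ = 31.871° = 0.55625389 rad
x = r_b·(cos φ + φ·sin φ) = 64.702003·(0.84923905 + 0.55625389·0.52800856) = 73.950887
y = r_b·(sin φ − φ·cos φ) = 64.702003·(0.52800856 − 0.55625389·0.84923905) = 3.598470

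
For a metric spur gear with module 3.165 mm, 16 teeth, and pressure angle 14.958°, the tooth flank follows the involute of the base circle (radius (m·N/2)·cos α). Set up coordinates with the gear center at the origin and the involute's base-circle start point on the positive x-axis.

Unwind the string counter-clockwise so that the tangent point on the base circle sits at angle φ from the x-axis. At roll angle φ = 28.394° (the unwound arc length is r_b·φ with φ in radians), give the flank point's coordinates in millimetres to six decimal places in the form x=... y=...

x=27.283912 y=0.968233

pitch radius r_p = m·N/2 = 3.165·16/2 = 25.320000
base radius r_b = r_p·cos α = 25.320000·cos 14.958° = 24.462039
roll angle φ = 28.394° = 0.49556879 rad
x = r_b·(cos φ + φ·sin φ) = 24.462039·(0.87969838 + 0.49556879·0.47553209) = 27.283912
y = r_b·(sin φ − φ·cos φ) = 24.462039·(0.47553209 − 0.49556879·0.87969838) = 0.968233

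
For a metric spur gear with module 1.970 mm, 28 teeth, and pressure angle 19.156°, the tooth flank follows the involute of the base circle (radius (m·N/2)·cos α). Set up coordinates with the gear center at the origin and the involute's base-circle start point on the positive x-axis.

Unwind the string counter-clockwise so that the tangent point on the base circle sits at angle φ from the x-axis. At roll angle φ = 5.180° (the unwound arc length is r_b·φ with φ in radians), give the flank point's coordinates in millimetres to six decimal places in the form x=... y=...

pitch radius r_p = m·N/2 = 1.970·28/2 = 27.580000
base radius r_b = r_p·cos α = 27.580000·cos 19.156° = 26.052858
roll angle φ = 5.180° = 0.09040806 rad
x = r_b·(cos φ + φ·sin φ) = 26.052858·(0.99591597 + 0.09040806·0.09028495) = 26.159114
y = r_b·(sin φ − φ·cos φ) = 26.052858·(0.09028495 − 0.09040806·0.99591597) = 0.006412

x=26.159114 y=0.006412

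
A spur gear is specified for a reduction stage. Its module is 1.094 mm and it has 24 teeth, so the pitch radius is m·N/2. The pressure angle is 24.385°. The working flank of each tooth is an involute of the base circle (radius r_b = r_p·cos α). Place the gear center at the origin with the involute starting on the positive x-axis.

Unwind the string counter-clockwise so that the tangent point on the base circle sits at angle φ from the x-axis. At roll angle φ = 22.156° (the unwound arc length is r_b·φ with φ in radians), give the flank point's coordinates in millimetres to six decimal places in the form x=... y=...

x=12.817706 y=0.227036

pitch radius r_p = m·N/2 = 1.094·24/2 = 13.128000
base radius r_b = r_p·cos α = 13.128000·cos 24.385° = 11.956874
roll angle φ = 22.156° = 0.38669515 rad
x = r_b·(cos φ + φ·sin φ) = 11.956874·(0.92616047 + 0.38669515·0.37712966) = 12.817706
y = r_b·(sin φ − φ·cos φ) = 11.956874·(0.37712966 − 0.38669515·0.92616047) = 0.227036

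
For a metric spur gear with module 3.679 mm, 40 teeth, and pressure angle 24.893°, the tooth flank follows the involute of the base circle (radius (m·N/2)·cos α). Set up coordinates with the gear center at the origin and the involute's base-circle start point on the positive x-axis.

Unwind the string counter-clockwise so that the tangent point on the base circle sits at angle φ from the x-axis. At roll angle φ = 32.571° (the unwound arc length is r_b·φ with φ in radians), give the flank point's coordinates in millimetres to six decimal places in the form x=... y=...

x=76.672814 y=3.956552

pitch radius r_p = m·N/2 = 3.679·40/2 = 73.580000
base radius r_b = r_p·cos α = 73.580000·cos 24.893° = 66.744083
roll angle φ = 32.571° = 0.56847119 rad
x = r_b·(cos φ + φ·sin φ) = 66.744083·(0.84272499 + 0.56847119·0.53834431) = 76.672814
y = r_b·(sin φ − φ·cos φ) = 66.744083·(0.53834431 − 0.56847119·0.84272499) = 3.956552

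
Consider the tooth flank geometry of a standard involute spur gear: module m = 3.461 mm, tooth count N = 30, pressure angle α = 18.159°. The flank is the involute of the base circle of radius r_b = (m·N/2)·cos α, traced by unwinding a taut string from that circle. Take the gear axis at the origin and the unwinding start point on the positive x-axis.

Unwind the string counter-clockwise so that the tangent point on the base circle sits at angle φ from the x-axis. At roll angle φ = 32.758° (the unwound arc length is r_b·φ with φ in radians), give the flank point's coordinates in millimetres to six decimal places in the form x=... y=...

x=56.744811 y=2.973757

pitch radius r_p = m·N/2 = 3.461·30/2 = 51.915000
base radius r_b = r_p·cos α = 51.915000·cos 18.159° = 49.329390
roll angle φ = 32.758° = 0.57173496 rad
x = r_b·(cos φ + φ·sin φ) = 49.329390·(0.84096347 + 0.57173496·0.54109190) = 56.744811
y = r_b·(sin φ − φ·cos φ) = 49.329390·(0.54109190 − 0.57173496·0.84096347) = 2.973757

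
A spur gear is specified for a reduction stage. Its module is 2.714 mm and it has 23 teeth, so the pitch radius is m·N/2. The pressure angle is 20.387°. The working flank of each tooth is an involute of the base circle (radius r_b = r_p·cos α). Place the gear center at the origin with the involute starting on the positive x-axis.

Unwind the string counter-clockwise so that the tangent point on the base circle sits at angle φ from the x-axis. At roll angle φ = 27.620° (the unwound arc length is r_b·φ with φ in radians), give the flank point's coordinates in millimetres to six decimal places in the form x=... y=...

x=32.460306 y=1.067261

pitch radius r_p = m·N/2 = 2.714·23/2 = 31.211000
base radius r_b = r_p·cos α = 31.211000·cos 20.387° = 29.255976
roll angle φ = 27.620° = 0.48205994 rad
x = r_b·(cos φ + φ·sin φ) = 29.255976·(0.88604180 + 0.48205994·0.46360535) = 32.460306
y = r_b·(sin φ − φ·cos φ) = 29.255976·(0.46360535 − 0.48205994·0.88604180) = 1.067261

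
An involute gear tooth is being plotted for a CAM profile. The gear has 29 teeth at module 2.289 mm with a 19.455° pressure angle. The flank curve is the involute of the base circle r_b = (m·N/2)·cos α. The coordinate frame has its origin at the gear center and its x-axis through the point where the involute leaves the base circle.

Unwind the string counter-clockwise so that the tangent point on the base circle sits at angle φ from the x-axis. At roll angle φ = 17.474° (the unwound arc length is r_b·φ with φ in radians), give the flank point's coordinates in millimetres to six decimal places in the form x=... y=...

x=32.717193 y=0.293173

pitch radius r_p = m·N/2 = 2.289·29/2 = 33.190500
base radius r_b = r_p·cos α = 33.190500·cos 19.455° = 31.295434
roll angle φ = 17.474° = 0.30497883 rad
x = r_b·(cos φ + φ·sin φ) = 31.295434·(0.95385331 + 0.30497883·0.30027299) = 32.717193
y = r_b·(sin φ − φ·cos φ) = 31.295434·(0.30027299 − 0.30497883·0.95385331) = 0.293173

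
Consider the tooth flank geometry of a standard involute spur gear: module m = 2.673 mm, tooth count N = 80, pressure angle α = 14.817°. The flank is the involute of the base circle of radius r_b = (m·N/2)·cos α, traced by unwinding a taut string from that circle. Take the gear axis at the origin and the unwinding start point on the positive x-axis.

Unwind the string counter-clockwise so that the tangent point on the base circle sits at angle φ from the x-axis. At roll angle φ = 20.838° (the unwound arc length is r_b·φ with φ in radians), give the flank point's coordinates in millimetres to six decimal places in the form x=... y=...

pitch radius r_p = m·N/2 = 2.673·80/2 = 106.920000
base radius r_b = r_p·cos α = 106.920000·cos 14.817° = 103.364648
roll angle φ = 20.838° = 0.36369171 rad
x = r_b·(cos φ + φ·sin φ) = 103.364648·(0.93458995 + 0.36369171·0.35572688) = 109.976355
y = r_b·(sin φ − φ·cos φ) = 103.364648·(0.35572688 − 0.36369171·0.93458995) = 1.635670

x=109.976355 y=1.635670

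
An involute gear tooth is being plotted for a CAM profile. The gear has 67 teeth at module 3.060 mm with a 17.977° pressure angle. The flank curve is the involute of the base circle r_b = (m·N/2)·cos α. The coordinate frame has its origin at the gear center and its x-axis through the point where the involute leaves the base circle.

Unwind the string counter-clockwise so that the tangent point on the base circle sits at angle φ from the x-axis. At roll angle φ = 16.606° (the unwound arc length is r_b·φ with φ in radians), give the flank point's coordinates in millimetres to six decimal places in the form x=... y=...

x=101.515194 y=0.784662

pitch radius r_p = m·N/2 = 3.060·67/2 = 102.510000
base radius r_b = r_p·cos α = 102.510000·cos 17.977° = 97.505512
roll angle φ = 16.606° = 0.28982938 rad
x = r_b·(cos φ + φ·sin φ) = 97.505512·(0.95829265 + 0.28982938·0.28578872) = 101.515194
y = r_b·(sin φ − φ·cos φ) = 97.505512·(0.28578872 − 0.28982938·0.95829265) = 0.784662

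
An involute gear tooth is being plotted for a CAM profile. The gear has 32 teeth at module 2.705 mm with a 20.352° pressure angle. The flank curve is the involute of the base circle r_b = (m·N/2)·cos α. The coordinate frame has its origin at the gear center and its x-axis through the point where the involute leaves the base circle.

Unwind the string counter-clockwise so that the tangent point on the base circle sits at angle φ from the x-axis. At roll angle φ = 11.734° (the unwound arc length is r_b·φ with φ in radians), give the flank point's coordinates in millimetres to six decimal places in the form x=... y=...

x=41.420248 y=0.115696

pitch radius r_p = m·N/2 = 2.705·32/2 = 43.280000
base radius r_b = r_p·cos α = 43.280000·cos 20.352° = 40.578189
roll angle φ = 11.734° = 0.20479693 rad
x = r_b·(cos φ + φ·sin φ) = 40.578189·(0.97910230 + 0.20479693·0.20336834) = 41.420248
y = r_b·(sin φ − φ·cos φ) = 40.578189·(0.20336834 − 0.20479693·0.97910230) = 0.115696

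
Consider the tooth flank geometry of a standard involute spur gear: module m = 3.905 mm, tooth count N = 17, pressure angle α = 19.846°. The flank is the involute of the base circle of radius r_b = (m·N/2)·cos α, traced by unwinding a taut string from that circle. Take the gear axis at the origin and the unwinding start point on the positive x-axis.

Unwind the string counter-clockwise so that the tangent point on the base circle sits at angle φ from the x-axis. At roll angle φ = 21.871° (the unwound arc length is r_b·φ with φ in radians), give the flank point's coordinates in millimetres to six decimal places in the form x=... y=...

x=33.413587 y=0.570459

pitch radius r_p = m·N/2 = 3.905·17/2 = 33.192500
base radius r_b = r_p·cos α = 33.192500·cos 19.846° = 31.221148
roll angle φ = 21.871° = 0.38172096 rad
x = r_b·(cos φ + φ·sin φ) = 31.221148·(0.92802492 + 0.38172096·0.37251811) = 33.413587
y = r_b·(sin φ − φ·cos φ) = 31.221148·(0.37251811 − 0.38172096·0.92802492) = 0.570459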